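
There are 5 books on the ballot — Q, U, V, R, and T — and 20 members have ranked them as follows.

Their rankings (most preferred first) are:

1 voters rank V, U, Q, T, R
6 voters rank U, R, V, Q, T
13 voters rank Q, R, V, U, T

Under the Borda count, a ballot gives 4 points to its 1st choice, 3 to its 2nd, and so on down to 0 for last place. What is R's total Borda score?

57

Borda scores:
  Q: 2 + 6·1 + 13·4 = 60
  U: 3 + 6·4 + 13·1 = 40
  V: 4 + 6·2 + 13·2 = 42
  R: 0 + 6·3 + 13·3 = 57
  T: 1 + 6·0 + 13·0 = 1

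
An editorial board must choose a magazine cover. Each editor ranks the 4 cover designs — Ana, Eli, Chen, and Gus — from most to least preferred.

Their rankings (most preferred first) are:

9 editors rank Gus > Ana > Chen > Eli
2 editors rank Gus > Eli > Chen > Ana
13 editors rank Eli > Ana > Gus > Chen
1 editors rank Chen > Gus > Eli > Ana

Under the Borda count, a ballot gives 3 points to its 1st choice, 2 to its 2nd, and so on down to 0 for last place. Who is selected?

Gus

Borda scores:
  Ana: 9·2 + 2·0 + 13·2 + 0 = 44
  Eli: 9·0 + 2·2 + 13·3 + 1 = 44
  Chen: 9·1 + 2·1 + 13·0 + 3 = 14
  Gus: 9·3 + 2·3 + 13·1 + 2 = 48
Gus has the highest total.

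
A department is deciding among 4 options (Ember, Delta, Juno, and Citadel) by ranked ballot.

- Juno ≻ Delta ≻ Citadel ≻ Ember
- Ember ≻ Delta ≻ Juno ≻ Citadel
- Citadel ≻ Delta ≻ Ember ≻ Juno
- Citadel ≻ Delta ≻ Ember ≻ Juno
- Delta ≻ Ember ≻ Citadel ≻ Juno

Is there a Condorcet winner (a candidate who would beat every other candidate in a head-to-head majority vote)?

Yes

Head-to-head results (5 voters total):
Ember vs Delta: Delta wins 4–1.
Ember vs Juno: Ember wins 4–1.
Ember vs Citadel: Citadel wins 3–2.
Delta vs Juno: Delta wins 4–1.
Delta vs Citadel: Delta wins 3–2.
Juno vs Citadel: Citadel wins 3–2.
Delta beats each rival — Ember (4–1), Juno (4–1), Citadel (3–2) — so Delta is the Condorcet winner.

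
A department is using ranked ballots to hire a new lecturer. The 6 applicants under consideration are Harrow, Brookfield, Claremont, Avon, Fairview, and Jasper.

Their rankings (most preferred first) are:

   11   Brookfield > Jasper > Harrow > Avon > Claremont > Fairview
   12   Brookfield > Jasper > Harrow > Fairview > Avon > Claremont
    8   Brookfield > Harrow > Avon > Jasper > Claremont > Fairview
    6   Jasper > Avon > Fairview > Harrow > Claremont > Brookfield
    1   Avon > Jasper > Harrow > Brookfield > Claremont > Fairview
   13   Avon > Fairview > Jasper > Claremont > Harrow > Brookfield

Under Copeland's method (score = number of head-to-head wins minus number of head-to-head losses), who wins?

Pairwise results:
  Harrow vs Brookfield: Brookfield wins 31–20.
  Harrow vs Claremont: Harrow wins 38–13.
  Harrow vs Avon: Harrow wins 31–20.
  Harrow vs Fairview: Harrow wins 32–19.
  Harrow vs Jasper: Jasper wins 43–8.
  Brookfield vs Claremont: Brookfield wins 32–19.
  Brookfield vs Avon: Brookfield wins 31–20.
  Brookfield vs Fairview: Brookfield wins 32–19.
  Brookfield vs Jasper: Brookfield wins 31–20.
  Claremont vs Avon: Avon wins 51–0.
  Claremont vs Fairview: Fairview wins 31–20.
  Claremont vs Jasper: Jasper wins 51–0.
  Avon vs Fairview: Avon wins 39–12.
  Avon vs Jasper: Jasper wins 29–22.
  Fairview vs Jasper: Jasper wins 38–13.
Copeland scores (wins − losses):
  Harrow: 3 − 2 = 1
  Brookfield: 5 − 0 = 5
  Claremont: 0 − 5 = -5
  Avon: 2 − 3 = -1
  Fairview: 1 − 4 = -3
  Jasper: 4 − 1 = 3
Brookfield has the best Copeland score.

Brookfield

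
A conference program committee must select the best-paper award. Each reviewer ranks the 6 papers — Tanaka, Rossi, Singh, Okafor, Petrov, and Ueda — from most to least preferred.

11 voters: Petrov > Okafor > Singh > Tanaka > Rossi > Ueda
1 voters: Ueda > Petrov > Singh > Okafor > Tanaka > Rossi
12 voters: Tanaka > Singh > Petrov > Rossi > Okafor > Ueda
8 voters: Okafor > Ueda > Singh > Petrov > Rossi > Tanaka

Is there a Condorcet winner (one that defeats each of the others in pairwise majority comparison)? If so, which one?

Head-to-head results (32 voters total):
Tanaka vs Rossi: Tanaka wins 24–8.
Tanaka vs Singh: Singh wins 20–12.
Tanaka vs Okafor: Okafor wins 20–12.
Tanaka vs Petrov: Petrov wins 20–12.
Tanaka vs Ueda: Tanaka wins 23–9.
Rossi vs Singh: Singh wins 32–0.
Rossi vs Okafor: Okafor wins 20–12.
Rossi vs Petrov: Petrov wins 32–0.
Rossi vs Ueda: Rossi wins 23–9.
Singh vs Okafor: Okafor wins 19–13.
Singh vs Petrov: Singh wins 20–12.
Singh vs Ueda: Singh wins 23–9.
Okafor vs Petrov: Petrov wins 24–8.
Okafor vs Ueda: Okafor wins 31–1.
Petrov vs Ueda: Petrov wins 23–9.
No candidate beats all others: Singh beats Petrov beats Okafor beats Singh, a majority cycle.

None — there is no Condorcet winner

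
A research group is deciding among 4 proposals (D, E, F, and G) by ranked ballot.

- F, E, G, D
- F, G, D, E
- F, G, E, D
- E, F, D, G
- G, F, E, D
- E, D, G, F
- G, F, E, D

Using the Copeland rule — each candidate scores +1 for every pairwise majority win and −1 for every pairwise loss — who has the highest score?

Pairwise results:
  D vs E: E wins 6–1.
  D vs F: F wins 6–1.
  D vs G: G wins 5–2.
  E vs F: F wins 5–2.
  E vs G: G wins 4–3.
  F vs G: F wins 4–3.
Copeland scores (wins − losses):
  D: 0 − 3 = -3
  E: 1 − 2 = -1
  F: 3 − 0 = 3
  G: 2 − 1 = 1
F has the best Copeland score.

F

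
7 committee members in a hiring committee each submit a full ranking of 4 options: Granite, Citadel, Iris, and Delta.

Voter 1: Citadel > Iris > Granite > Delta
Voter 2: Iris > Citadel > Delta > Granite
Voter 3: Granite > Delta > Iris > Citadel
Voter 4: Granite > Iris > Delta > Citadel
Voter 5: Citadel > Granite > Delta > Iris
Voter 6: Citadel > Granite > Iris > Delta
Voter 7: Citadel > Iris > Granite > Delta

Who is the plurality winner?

Citadel

First-place vote totals:
  Granite: 2
  Citadel: 4
  Iris: 1
  Delta: 0
Citadel has the most first-place votes.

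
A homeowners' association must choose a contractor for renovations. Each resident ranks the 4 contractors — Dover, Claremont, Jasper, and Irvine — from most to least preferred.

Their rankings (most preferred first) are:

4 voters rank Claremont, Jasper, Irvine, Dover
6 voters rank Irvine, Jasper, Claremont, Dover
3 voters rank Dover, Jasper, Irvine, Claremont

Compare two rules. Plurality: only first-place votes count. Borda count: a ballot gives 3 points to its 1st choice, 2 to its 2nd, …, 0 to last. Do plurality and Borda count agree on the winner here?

Plurality first-place counts: Dover 3, Claremont 4, Jasper 0, Irvine 6 → Irvine.
Borda totals: Dover 9, Claremont 18, Jasper 26, Irvine 25 → Jasper.
The two rules disagree: plurality picks Irvine, Borda picks Jasper.

No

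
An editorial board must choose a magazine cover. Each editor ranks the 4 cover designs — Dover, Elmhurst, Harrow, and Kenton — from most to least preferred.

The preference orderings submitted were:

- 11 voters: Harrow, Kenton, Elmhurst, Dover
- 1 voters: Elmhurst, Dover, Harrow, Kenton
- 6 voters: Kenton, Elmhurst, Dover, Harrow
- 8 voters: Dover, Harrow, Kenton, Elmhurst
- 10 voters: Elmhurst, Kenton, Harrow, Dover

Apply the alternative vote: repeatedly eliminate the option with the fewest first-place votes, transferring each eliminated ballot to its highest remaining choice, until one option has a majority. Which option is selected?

Round 1: Elmhurst 11, Harrow 11, Dover 8, Kenton 6. Kenton has the fewest and is eliminated.
Round 2: Elmhurst 17, Harrow 11, Dover 8. Dover has the fewest and is eliminated.
Round 3: Harrow 19, Elmhurst 17. Harrow has a majority.

Harrow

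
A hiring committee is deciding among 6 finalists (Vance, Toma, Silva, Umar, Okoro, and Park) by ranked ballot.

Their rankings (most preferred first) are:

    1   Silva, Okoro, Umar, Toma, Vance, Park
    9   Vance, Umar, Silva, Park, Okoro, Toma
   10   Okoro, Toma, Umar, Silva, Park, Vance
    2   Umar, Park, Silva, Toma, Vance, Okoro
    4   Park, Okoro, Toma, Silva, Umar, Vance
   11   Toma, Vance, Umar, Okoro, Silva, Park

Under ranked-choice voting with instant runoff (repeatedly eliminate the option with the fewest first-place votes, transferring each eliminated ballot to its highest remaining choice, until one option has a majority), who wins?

Round 1: Toma 11, Okoro 10, Vance 9, Park 4, Umar 2, Silva 1. Silva has the fewest and is eliminated.
Round 2: Toma 11, Okoro 11, Vance 9, Park 4, Umar 2. Umar has the fewest and is eliminated.
Round 3: Toma 11, Okoro 11, Vance 9, Park 6. Park has the fewest and is eliminated.
Round 4: Okoro 15, Toma 13, Vance 9. Vance has the fewest and is eliminated.
Round 5: Okoro 24, Toma 13. Okoro has a majority.

Okoro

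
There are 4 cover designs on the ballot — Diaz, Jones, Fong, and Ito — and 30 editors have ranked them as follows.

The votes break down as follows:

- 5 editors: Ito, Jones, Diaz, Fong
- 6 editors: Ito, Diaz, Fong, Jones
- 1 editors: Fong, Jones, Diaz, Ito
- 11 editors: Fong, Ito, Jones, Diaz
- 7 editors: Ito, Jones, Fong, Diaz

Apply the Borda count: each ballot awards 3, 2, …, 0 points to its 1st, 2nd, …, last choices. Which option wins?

Borda scores:
  Diaz: 5·1 + 6·2 + 1 + 11·0 + 7·0 = 18
  Jones: 5·2 + 6·0 + 2 + 11·1 + 7·2 = 37
  Fong: 5·0 + 6·1 + 3 + 11·3 + 7·1 = 49
  Ito: 5·3 + 6·3 + 0 + 11·2 + 7·3 = 76
Ito has the highest total.

Ito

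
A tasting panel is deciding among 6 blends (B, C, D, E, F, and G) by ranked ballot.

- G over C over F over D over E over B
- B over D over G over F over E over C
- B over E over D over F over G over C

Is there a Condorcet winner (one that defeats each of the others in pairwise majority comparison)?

Yes

Head-to-head results (3 voters total):
B vs C: B wins 2–1.
B vs D: B wins 2–1.
B vs E: B wins 2–1.
B vs F: B wins 2–1.
B vs G: B wins 2–1.
C vs D: D wins 2–1.
C vs E: E wins 2–1.
C vs F: F wins 2–1.
C vs G: G wins 3–0.
D vs E: D wins 2–1.
D vs F: D wins 2–1.
D vs G: D wins 2–1.
E vs F: F wins 2–1.
E vs G: G wins 2–1.
F vs G: G wins 2–1.
B beats each rival — C (2–1), D (2–1), E (2–1), F (2–1), G (2–1) — so B is the Condorcet winner.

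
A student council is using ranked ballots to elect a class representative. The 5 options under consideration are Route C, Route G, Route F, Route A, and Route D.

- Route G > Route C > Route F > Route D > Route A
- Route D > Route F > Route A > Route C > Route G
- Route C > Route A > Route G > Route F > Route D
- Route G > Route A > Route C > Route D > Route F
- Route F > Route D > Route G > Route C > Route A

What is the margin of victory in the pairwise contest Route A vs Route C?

Ballots ranking Route A above Route C: 2.
Ballots ranking Route C above Route A: 3.
Route C wins 3–2, a margin of 1.

1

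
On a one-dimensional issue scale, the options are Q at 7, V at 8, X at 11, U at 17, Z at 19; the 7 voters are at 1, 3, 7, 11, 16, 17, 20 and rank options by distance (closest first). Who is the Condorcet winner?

With single-peaked preferences on a line, the Condorcet winner is the candidate closest to the median voter.
The median voter (position 11) is closest to X at 11.
Check: X vs Q — voters closer to X: 4 of 7.

X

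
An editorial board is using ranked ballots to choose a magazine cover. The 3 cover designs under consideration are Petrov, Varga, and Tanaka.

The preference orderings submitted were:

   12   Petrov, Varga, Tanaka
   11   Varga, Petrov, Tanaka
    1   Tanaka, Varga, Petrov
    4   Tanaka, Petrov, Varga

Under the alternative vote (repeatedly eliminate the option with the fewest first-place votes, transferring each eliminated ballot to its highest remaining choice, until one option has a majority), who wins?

Petrov

Round 1: Petrov 12, Varga 11, Tanaka 5. Tanaka has the fewest and is eliminated.
Round 2: Petrov 16, Varga 12. Petrov has a majority.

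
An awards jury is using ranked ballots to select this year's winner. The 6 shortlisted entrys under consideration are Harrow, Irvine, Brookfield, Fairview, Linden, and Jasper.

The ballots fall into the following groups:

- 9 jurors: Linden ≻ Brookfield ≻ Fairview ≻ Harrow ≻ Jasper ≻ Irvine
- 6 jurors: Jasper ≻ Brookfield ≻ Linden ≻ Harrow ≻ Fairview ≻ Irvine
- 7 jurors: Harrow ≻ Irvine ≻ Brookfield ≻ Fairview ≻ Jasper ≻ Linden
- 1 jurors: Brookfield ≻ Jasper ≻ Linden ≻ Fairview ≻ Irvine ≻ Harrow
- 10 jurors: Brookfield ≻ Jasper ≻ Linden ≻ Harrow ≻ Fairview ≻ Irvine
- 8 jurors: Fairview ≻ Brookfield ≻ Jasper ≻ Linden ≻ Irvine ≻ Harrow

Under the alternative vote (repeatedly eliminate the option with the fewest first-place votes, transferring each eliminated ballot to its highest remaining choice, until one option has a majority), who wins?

Brookfield

Round 1: Brookfield 11, Linden 9, Fairview 8, Harrow 7, Jasper 6, Irvine 0. Irvine has the fewest and is eliminated.
Round 2: Brookfield 11, Linden 9, Fairview 8, Harrow 7, Jasper 6. Jasper has the fewest and is eliminated.
Round 3: Brookfield 17, Linden 9, Fairview 8, Harrow 7. Harrow has the fewest and is eliminated.
Round 4: Brookfield 24, Linden 9, Fairview 8. Brookfield has a majority.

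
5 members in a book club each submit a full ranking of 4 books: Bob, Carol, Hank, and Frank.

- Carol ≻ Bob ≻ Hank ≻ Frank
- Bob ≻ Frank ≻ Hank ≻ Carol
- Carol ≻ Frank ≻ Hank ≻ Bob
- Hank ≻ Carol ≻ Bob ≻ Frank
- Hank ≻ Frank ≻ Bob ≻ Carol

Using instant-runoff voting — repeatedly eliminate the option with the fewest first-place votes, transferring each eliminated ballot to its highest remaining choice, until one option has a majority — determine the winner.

Hank

Round 1: Carol 2, Hank 2, Bob 1, Frank 0. Frank has the fewest and is eliminated.
Round 2: Carol 2, Hank 2, Bob 1. Bob has the fewest and is eliminated.
Round 3: Hank 3, Carol 2. Hank has a majority.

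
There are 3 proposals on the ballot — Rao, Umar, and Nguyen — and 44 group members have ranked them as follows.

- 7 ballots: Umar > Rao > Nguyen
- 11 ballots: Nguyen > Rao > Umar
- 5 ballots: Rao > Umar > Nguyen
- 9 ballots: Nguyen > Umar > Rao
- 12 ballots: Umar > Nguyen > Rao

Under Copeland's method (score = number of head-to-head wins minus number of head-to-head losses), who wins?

Umar

Pairwise results:
  Rao vs Umar: Umar wins 28–16.
  Rao vs Nguyen: Nguyen wins 32–12.
  Umar vs Nguyen: Umar wins 24–20.
Copeland scores (wins − losses):
  Rao: 0 − 2 = -2
  Umar: 2 − 0 = 2
  Nguyen: 1 − 1 = 0
Umar has the best Copeland score.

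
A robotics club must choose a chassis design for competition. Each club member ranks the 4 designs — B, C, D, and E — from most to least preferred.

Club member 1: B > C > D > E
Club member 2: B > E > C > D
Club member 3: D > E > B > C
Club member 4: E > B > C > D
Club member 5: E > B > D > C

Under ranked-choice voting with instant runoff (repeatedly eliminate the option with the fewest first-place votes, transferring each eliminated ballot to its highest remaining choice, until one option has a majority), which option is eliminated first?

C

Round 1: B 2, E 2, D 1, C 0. C has the fewest and is eliminated.
Round 2: B 2, E 2, D 1. D has the fewest and is eliminated.
Round 3: E 3, B 2. E has a majority.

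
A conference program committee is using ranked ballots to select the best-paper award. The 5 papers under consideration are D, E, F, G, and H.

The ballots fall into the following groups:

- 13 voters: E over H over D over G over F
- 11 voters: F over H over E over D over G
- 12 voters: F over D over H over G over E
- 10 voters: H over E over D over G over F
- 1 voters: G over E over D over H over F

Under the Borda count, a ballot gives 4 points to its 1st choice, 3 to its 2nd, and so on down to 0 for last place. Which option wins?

Borda scores:
  D: 13·2 + 11·1 + 12·3 + 10·2 + 2 = 95
  E: 13·4 + 11·2 + 12·0 + 10·3 + 3 = 107
  F: 13·0 + 11·4 + 12·4 + 10·0 + 0 = 92
  G: 13·1 + 11·0 + 12·1 + 10·1 + 4 = 39
  H: 13·3 + 11·3 + 12·2 + 10·4 + 1 = 137
H has the highest total.

H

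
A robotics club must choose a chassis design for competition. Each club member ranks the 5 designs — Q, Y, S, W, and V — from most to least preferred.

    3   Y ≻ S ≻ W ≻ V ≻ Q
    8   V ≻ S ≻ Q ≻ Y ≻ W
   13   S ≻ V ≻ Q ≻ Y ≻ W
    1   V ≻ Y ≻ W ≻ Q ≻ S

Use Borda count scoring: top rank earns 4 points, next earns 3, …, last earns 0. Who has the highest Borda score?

Borda scores:
  Q: 3·0 + 8·2 + 13·2 + 1 = 43
  Y: 3·4 + 8·1 + 13·1 + 3 = 36
  S: 3·3 + 8·3 + 13·4 + 0 = 85
  W: 3·2 + 8·0 + 13·0 + 2 = 8
  V: 3·1 + 8·4 + 13·3 + 4 = 78
S has the highest total.

S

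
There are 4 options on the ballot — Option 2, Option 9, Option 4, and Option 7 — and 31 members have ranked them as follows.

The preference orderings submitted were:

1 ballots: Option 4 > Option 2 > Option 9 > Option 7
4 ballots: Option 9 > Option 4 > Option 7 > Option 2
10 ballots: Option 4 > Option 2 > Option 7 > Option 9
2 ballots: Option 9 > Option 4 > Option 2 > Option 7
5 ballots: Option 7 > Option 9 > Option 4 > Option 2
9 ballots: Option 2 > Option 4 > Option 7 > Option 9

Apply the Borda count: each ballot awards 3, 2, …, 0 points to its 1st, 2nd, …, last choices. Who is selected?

Borda scores:
  Option 2: 2 + 4·0 + 10·2 + 2·1 + 5·0 + 9·3 = 51
  Option 9: 1 + 4·3 + 10·0 + 2·3 + 5·2 + 9·0 = 29
  Option 4: 3 + 4·2 + 10·3 + 2·2 + 5·1 + 9·2 = 68
  Option 7: 0 + 4·1 + 10·1 + 2·0 + 5·3 + 9·1 = 38
Option 4 has the highest total.

Option 4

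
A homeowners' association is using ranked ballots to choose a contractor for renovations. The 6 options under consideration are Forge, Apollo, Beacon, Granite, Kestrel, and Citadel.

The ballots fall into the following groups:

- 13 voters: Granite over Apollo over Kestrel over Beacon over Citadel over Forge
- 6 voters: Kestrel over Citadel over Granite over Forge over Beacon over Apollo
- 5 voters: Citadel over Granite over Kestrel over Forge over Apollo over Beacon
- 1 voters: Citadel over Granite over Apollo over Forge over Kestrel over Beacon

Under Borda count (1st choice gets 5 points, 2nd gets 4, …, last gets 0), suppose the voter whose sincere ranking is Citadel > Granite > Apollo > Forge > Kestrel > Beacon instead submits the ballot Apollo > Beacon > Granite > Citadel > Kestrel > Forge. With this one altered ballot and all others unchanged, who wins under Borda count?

Borda totals with the altered ballot: Forge 22, Apollo 62, Beacon 36, Granite 106, Kestrel 85, Citadel 64.
The winner is unchanged: still Granite.

Granite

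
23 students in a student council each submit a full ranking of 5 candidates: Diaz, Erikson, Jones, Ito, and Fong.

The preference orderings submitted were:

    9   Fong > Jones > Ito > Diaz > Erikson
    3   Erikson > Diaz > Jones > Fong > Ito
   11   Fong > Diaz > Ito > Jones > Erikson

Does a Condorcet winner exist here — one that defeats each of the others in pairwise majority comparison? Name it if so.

Fong

Head-to-head results (23 voters total):
Diaz vs Erikson: Diaz wins 20–3.
Diaz vs Jones: Diaz wins 14–9.
Diaz vs Ito: Diaz wins 14–9.
Diaz vs Fong: Fong wins 20–3.
Erikson vs Jones: Jones wins 20–3.
Erikson vs Ito: Ito wins 20–3.
Erikson vs Fong: Fong wins 20–3.
Jones vs Ito: Jones wins 12–11.
Jones vs Fong: Fong wins 20–3.
Ito vs Fong: Fong wins 23–0.
Fong beats each rival — Diaz (20–3), Erikson (20–3), Jones (20–3), Ito (23–0) — so Fong is the Condorcet winner.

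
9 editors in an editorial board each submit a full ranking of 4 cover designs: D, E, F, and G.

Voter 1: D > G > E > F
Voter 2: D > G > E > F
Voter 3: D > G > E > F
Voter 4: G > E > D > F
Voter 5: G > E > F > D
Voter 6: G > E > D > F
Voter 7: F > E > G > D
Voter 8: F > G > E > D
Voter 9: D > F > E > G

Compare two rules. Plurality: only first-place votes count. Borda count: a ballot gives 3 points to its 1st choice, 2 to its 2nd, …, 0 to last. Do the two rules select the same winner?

No

Plurality first-place counts: D 4, E 0, F 2, G 3 → D.
Borda totals: D 14, E 13, F 9, G 18 → G.
The two rules disagree: plurality picks D, Borda picks G.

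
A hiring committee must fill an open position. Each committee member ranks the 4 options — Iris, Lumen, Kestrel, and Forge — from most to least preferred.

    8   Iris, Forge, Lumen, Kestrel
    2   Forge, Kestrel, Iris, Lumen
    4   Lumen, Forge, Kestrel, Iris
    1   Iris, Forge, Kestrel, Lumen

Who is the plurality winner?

First-place vote totals:
  Iris: 9
  Lumen: 4
  Kestrel: 0
  Forge: 2
Iris has the most first-place votes.

Iris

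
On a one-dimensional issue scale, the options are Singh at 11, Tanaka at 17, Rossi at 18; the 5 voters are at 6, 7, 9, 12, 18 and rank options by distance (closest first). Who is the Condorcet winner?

Singh

With single-peaked preferences on a line, the Condorcet winner is the candidate closest to the median voter.
The median voter (position 9) is closest to Singh at 11.
Check: Singh vs Tanaka — voters closer to Singh: 4 of 5.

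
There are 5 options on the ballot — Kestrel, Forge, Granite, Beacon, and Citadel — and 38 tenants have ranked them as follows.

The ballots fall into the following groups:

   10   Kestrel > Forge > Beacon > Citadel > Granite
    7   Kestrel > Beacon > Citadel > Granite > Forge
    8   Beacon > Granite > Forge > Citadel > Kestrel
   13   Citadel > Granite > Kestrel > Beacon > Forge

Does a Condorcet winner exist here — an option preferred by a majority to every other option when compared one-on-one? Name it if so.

No Condorcet winner

Head-to-head results (38 voters total):
Kestrel vs Forge: Kestrel wins 30–8.
Kestrel vs Granite: Granite wins 21–17.
Kestrel vs Beacon: Kestrel wins 30–8.
Kestrel vs Citadel: Citadel wins 21–17.
Forge vs Granite: Granite wins 28–10.
Forge vs Beacon: Beacon wins 28–10.
Forge vs Citadel: Citadel wins 20–18.
Granite vs Beacon: Beacon wins 25–13.
Granite vs Citadel: Citadel wins 30–8.
Beacon vs Citadel: Beacon wins 25–13.
No candidate beats all others: Kestrel beats Beacon beats Granite beats Kestrel, a majority cycle.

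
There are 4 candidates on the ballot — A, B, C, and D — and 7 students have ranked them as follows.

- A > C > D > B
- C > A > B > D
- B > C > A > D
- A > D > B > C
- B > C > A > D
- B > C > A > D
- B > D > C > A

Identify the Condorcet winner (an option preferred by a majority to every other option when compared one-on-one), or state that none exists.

B

Head-to-head results (7 voters total):
A vs B: B wins 4–3.
A vs C: C wins 5–2.
A vs D: A wins 6–1.
B vs C: B wins 5–2.
B vs D: B wins 5–2.
C vs D: C wins 5–2.
B beats each rival — A (4–3), C (5–2), D (5–2) — so B is the Condorcet winner.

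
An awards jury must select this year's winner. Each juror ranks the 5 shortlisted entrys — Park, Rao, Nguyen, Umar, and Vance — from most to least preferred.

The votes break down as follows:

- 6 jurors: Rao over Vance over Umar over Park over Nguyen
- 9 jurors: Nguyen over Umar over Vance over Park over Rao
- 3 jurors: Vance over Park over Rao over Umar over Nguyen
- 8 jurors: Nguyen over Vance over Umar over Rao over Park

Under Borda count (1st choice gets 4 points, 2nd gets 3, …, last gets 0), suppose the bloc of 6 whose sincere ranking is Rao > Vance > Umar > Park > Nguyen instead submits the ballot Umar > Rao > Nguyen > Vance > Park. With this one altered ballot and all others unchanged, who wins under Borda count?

Nguyen

Borda totals with the altered ballot: Park 18, Rao 32, Nguyen 80, Umar 70, Vance 60.
The switch changes the winner from Vance to Nguyen.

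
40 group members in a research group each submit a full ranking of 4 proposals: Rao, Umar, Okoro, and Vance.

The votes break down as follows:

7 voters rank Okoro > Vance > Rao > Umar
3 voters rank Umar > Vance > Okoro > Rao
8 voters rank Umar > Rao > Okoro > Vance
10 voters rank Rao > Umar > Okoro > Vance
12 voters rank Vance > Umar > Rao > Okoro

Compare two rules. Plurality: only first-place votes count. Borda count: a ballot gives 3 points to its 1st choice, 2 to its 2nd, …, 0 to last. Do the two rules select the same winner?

No

Plurality first-place counts: Rao 10, Umar 11, Okoro 7, Vance 12 → Vance.
Borda totals: Rao 65, Umar 77, Okoro 42, Vance 56 → Umar.
The two rules disagree: plurality picks Vance, Borda picks Umar.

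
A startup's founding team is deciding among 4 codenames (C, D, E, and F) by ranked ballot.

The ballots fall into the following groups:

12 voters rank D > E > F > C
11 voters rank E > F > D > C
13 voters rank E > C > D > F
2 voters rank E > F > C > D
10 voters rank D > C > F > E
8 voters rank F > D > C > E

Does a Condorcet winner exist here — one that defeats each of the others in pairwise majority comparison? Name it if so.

Head-to-head results (56 voters total):
C vs D: D wins 41–15.
C vs E: E wins 38–18.
C vs F: F wins 33–23.
D vs E: D wins 30–26.
D vs F: D wins 35–21.
E vs F: E wins 38–18.
D beats each rival — C (41–15), E (30–26), F (35–21) — so D is the Condorcet winner.

D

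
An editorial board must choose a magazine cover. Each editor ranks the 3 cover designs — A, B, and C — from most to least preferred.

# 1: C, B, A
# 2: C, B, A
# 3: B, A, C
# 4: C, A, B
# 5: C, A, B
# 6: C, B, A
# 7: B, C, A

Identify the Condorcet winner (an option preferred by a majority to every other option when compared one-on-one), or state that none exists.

Head-to-head results (7 voters total):
A vs B: B wins 5–2.
A vs C: C wins 6–1.
B vs C: C wins 5–2.
C beats each rival — A (6–1), B (5–2) — so C is the Condorcet winner.

C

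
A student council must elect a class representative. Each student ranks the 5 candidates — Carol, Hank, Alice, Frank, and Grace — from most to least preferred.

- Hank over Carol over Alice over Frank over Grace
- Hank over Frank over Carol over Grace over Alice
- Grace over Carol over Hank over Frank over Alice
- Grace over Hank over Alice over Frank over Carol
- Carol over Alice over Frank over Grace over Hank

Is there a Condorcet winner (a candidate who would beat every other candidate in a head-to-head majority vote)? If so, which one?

There is no Condorcet winner

Head-to-head results (5 voters total):
Carol vs Hank: Hank wins 3–2.
Carol vs Alice: Carol wins 4–1.
Carol vs Frank: Carol wins 3–2.
Carol vs Grace: Carol wins 3–2.
Hank vs Alice: Hank wins 4–1.
Hank vs Frank: Hank wins 4–1.
Hank vs Grace: Grace wins 3–2.
Alice vs Frank: Alice wins 3–2.
Alice vs Grace: Grace wins 3–2.
Frank vs Grace: Frank wins 3–2.
No candidate beats all others: Carol beats Grace beats Hank beats Carol, a majority cycle.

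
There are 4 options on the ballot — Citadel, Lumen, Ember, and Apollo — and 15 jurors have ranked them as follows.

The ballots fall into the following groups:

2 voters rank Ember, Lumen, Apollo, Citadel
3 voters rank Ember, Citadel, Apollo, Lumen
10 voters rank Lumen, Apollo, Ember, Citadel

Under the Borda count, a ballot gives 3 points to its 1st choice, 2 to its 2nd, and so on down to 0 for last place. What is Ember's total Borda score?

25

Borda scores:
  Citadel: 2·0 + 3·2 + 10·0 = 6
  Lumen: 2·2 + 3·0 + 10·3 = 34
  Ember: 2·3 + 3·3 + 10·1 = 25
  Apollo: 2·1 + 3·1 + 10·2 = 25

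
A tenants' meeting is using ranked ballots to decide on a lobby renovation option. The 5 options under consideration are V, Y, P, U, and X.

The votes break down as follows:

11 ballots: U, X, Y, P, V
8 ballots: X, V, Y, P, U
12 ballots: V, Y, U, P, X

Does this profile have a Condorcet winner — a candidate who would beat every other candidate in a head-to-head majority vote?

No

Head-to-head results (31 voters total):
V vs Y: V wins 20–11.
V vs P: V wins 20–11.
V vs U: V wins 20–11.
V vs X: X wins 19–12.
Y vs P: Y wins 31–0.
Y vs U: Y wins 20–11.
Y vs X: X wins 19–12.
P vs U: U wins 23–8.
P vs X: X wins 19–12.
U vs X: U wins 23–8.
No candidate beats all others: V beats U beats X beats V, a majority cycle.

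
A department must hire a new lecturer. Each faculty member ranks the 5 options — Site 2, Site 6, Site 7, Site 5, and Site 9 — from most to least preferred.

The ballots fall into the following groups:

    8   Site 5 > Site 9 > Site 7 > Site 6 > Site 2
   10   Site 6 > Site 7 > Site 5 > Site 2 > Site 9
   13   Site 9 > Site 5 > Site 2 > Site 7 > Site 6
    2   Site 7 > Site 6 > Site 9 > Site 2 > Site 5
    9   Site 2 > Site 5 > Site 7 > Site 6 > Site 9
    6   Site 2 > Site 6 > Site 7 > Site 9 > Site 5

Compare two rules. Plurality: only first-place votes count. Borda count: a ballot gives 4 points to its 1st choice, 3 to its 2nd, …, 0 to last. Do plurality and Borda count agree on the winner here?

No

Plurality first-place counts: Site 2 15, Site 6 10, Site 7 2, Site 5 8, Site 9 13 → Site 2.
Borda totals: Site 2 98, Site 6 81, Site 7 97, Site 5 118, Site 9 86 → Site 5.
The two rules disagree: plurality picks Site 2, Borda picks Site 5.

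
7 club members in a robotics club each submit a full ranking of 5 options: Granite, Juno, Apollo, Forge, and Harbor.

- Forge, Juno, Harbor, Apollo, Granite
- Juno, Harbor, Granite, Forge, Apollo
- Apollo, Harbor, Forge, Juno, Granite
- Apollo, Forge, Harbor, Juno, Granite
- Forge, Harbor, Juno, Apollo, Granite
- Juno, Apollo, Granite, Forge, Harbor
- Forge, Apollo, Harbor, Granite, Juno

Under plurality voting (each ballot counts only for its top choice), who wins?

Forge

First-place vote totals:
  Granite: 0
  Juno: 2
  Apollo: 2
  Forge: 3
  Harbor: 0
Forge has the most first-place votes.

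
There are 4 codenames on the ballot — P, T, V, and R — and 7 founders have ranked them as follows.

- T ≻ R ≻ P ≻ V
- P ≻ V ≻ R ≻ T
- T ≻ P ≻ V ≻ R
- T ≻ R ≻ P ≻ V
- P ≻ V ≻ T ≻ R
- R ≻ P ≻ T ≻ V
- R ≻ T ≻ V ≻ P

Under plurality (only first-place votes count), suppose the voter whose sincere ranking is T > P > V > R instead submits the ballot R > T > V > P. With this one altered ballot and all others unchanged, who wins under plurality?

R

First-place totals with the altered ballot: P 2, T 2, V 0, R 3.
The switch changes the winner from T to R.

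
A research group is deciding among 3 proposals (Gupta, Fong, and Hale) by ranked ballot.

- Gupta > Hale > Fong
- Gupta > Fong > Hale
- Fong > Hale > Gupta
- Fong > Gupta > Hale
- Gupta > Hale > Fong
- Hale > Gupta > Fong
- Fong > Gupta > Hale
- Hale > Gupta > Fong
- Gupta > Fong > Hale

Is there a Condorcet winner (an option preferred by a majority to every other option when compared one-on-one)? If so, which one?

Gupta

Head-to-head results (9 voters total):
Gupta vs Fong: Gupta wins 6–3.
Gupta vs Hale: Gupta wins 6–3.
Fong vs Hale: Fong wins 5–4.
Gupta beats each rival — Fong (6–3), Hale (6–3) — so Gupta is the Condorcet winner.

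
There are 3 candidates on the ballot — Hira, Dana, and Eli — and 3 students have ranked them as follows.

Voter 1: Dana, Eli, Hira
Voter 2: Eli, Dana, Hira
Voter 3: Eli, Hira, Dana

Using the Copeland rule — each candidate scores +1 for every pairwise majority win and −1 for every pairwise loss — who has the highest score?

Pairwise results:
  Hira vs Dana: Dana wins 2–1.
  Hira vs Eli: Eli wins 3–0.
  Dana vs Eli: Eli wins 2–1.
Copeland scores (wins − losses):
  Hira: 0 − 2 = -2
  Dana: 1 − 1 = 0
  Eli: 2 − 0 = 2
Eli has the best Copeland score.

Eli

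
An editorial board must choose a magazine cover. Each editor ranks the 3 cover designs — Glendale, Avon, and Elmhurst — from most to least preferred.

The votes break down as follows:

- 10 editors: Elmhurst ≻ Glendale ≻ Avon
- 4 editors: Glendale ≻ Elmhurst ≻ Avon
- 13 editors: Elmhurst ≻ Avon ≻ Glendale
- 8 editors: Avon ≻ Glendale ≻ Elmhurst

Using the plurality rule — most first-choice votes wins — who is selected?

First-place vote totals:
  Glendale: 4
  Avon: 8
  Elmhurst: 23
Elmhurst has the most first-place votes.

Elmhurst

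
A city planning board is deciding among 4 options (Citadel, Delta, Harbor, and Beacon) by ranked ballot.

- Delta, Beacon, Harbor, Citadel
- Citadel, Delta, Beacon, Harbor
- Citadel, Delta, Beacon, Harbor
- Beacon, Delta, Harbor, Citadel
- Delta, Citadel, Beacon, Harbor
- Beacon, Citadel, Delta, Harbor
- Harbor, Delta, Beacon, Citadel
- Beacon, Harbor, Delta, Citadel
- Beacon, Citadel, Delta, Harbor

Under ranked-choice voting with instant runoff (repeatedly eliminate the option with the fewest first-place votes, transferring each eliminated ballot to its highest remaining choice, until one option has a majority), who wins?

Round 1: Beacon 4, Citadel 2, Delta 2, Harbor 1. Harbor has the fewest and is eliminated.
Round 2: Beacon 4, Delta 3, Citadel 2. Citadel has the fewest and is eliminated.
Round 3: Delta 5, Beacon 4. Delta has a majority.

Delta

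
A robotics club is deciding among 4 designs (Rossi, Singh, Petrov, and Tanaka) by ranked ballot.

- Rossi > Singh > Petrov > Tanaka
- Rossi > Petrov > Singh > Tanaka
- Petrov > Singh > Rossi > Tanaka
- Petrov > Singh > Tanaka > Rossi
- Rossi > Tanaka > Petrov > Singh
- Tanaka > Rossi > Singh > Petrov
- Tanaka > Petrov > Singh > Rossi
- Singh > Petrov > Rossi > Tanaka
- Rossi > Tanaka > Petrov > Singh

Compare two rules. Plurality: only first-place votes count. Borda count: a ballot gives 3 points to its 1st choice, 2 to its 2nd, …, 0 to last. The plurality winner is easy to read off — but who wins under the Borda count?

Plurality first-place counts: Rossi 4, Singh 1, Petrov 2, Tanaka 2 → Rossi.
Borda totals: Rossi 16, Singh 12, Petrov 15, Tanaka 11 → Rossi.

Rossi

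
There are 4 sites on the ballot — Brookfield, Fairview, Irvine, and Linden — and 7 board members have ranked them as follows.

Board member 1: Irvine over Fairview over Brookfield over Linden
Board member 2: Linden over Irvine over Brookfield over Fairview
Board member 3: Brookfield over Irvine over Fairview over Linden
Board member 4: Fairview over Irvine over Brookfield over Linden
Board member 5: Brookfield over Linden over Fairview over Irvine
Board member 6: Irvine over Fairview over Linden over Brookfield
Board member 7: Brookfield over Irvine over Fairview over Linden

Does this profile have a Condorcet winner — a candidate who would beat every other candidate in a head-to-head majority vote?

Head-to-head results (7 voters total):
Brookfield vs Fairview: Brookfield wins 4–3.
Brookfield vs Irvine: Irvine wins 4–3.
Brookfield vs Linden: Brookfield wins 5–2.
Fairview vs Irvine: Irvine wins 5–2.
Fairview vs Linden: Fairview wins 5–2.
Irvine vs Linden: Irvine wins 5–2.
Irvine beats each rival — Brookfield (4–3), Fairview (5–2), Linden (5–2) — so Irvine is the Condorcet winner.

Yes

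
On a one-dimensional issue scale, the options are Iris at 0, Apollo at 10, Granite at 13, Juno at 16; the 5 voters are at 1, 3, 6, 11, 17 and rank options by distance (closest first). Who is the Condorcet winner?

Apollo

With single-peaked preferences on a line, the Condorcet winner is the candidate closest to the median voter.
The median voter (position 6) is closest to Apollo at 10.
Check: Apollo vs Granite — voters closer to Apollo: 4 of 5.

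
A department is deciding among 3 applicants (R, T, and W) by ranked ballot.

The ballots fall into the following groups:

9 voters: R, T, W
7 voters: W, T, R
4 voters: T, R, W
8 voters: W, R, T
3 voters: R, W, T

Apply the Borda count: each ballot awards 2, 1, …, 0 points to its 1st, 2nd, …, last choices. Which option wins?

R

Borda scores:
  R: 9·2 + 7·0 + 4·1 + 8·1 + 3·2 = 36
  T: 9·1 + 7·1 + 4·2 + 8·0 + 3·0 = 24
  W: 9·0 + 7·2 + 4·0 + 8·2 + 3·1 = 33
R has the highest total.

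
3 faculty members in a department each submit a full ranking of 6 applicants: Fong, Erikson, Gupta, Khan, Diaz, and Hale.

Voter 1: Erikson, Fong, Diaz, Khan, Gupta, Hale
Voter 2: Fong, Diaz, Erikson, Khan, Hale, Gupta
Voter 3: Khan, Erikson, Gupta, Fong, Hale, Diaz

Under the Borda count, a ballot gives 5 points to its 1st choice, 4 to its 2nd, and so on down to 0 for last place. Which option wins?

Erikson

Borda scores:
  Fong: 4 + 5 + 2 = 11
  Erikson: 5 + 3 + 4 = 12
  Gupta: 1 + 0 + 3 = 4
  Khan: 2 + 2 + 5 = 9
  Diaz: 3 + 4 + 0 = 7
  Hale: 0 + 1 + 1 = 2
Erikson has the highest total.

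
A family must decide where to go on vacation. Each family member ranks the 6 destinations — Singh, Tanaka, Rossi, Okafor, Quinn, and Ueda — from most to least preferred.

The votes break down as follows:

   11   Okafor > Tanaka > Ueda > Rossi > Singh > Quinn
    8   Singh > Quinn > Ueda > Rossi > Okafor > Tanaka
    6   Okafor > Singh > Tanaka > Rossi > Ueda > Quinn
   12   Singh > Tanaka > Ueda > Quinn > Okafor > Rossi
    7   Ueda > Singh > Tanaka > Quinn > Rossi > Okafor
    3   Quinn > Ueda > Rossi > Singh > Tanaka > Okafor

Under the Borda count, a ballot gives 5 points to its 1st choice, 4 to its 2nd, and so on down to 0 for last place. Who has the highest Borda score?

Singh

Borda scores:
  Singh: 11·1 + 8·5 + 6·4 + 12·5 + 7·4 + 3·2 = 169
  Tanaka: 11·4 + 8·0 + 6·3 + 12·4 + 7·3 + 3·1 = 134
  Rossi: 11·2 + 8·2 + 6·2 + 12·0 + 7·1 + 3·3 = 66
  Okafor: 11·5 + 8·1 + 6·5 + 12·1 + 7·0 + 3·0 = 105
  Quinn: 11·0 + 8·4 + 6·0 + 12·2 + 7·2 + 3·5 = 85
  Ueda: 11·3 + 8·3 + 6·1 + 12·3 + 7·5 + 3·4 = 146
Singh has the highest total.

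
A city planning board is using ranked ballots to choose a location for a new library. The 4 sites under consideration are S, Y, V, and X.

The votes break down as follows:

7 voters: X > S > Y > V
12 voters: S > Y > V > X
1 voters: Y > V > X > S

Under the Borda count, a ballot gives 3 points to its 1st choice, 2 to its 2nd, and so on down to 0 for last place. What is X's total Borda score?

22

Borda scores:
  S: 7·2 + 12·3 + 0 = 50
  Y: 7·1 + 12·2 + 3 = 34
  V: 7·0 + 12·1 + 2 = 14
  X: 7·3 + 12·0 + 1 = 22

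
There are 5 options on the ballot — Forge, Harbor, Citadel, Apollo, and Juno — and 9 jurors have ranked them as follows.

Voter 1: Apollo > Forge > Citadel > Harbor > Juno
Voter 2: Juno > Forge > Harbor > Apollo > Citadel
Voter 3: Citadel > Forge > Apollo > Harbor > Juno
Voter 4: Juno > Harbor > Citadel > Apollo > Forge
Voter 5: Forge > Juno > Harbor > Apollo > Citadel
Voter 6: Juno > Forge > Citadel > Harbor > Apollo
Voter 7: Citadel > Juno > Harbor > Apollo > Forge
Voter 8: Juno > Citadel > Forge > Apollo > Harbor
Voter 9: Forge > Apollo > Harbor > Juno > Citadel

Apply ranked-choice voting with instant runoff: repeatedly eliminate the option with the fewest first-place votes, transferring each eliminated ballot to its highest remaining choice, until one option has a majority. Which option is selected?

Juno

Round 1: Juno 4, Forge 2, Citadel 2, Apollo 1, Harbor 0. Harbor has the fewest and is eliminated.
Round 2: Juno 4, Forge 2, Citadel 2, Apollo 1. Apollo has the fewest and is eliminated.
Round 3: Juno 4, Forge 3, Citadel 2. Citadel has the fewest and is eliminated.
Round 4: Juno 5, Forge 4. Juno has a majority.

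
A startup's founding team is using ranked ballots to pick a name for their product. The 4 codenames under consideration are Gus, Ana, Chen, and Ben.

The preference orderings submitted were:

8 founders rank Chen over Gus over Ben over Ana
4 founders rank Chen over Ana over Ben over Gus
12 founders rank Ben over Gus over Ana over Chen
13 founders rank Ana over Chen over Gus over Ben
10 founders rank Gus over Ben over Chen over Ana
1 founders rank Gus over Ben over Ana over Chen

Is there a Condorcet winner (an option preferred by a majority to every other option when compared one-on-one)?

Head-to-head results (48 voters total):
Gus vs Ana: Gus wins 31–17.
Gus vs Chen: Chen wins 25–23.
Gus vs Ben: Gus wins 32–16.
Ana vs Chen: Ana wins 26–22.
Ana vs Ben: Ben wins 31–17.
Chen vs Ben: Chen wins 25–23.
No candidate beats all others: Gus beats Ana beats Chen beats Gus, a majority cycle.

No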